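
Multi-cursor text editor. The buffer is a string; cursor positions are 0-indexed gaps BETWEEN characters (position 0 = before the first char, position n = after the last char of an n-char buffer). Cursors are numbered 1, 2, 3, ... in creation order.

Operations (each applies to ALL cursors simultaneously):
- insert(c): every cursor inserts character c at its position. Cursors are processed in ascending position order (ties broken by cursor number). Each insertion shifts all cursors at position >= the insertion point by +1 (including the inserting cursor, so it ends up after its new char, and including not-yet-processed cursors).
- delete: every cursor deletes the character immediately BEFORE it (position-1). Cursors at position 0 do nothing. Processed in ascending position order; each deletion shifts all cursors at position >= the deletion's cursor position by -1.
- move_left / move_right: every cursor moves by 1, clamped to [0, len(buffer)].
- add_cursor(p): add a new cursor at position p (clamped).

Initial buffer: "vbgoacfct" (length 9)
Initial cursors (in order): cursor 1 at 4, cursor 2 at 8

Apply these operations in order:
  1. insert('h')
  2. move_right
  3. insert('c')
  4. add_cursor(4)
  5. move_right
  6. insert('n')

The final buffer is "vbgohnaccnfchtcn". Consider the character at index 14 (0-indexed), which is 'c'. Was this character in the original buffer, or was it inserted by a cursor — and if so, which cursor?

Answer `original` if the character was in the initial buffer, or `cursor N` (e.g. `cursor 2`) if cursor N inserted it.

Answer: cursor 2

Derivation:
After op 1 (insert('h')): buffer="vbgohacfcht" (len 11), cursors c1@5 c2@10, authorship ....1....2.
After op 2 (move_right): buffer="vbgohacfcht" (len 11), cursors c1@6 c2@11, authorship ....1....2.
After op 3 (insert('c')): buffer="vbgohaccfchtc" (len 13), cursors c1@7 c2@13, authorship ....1.1...2.2
After op 4 (add_cursor(4)): buffer="vbgohaccfchtc" (len 13), cursors c3@4 c1@7 c2@13, authorship ....1.1...2.2
After op 5 (move_right): buffer="vbgohaccfchtc" (len 13), cursors c3@5 c1@8 c2@13, authorship ....1.1...2.2
After op 6 (insert('n')): buffer="vbgohnaccnfchtcn" (len 16), cursors c3@6 c1@10 c2@16, authorship ....13.1.1..2.22
Authorship (.=original, N=cursor N): . . . . 1 3 . 1 . 1 . . 2 . 2 2
Index 14: author = 2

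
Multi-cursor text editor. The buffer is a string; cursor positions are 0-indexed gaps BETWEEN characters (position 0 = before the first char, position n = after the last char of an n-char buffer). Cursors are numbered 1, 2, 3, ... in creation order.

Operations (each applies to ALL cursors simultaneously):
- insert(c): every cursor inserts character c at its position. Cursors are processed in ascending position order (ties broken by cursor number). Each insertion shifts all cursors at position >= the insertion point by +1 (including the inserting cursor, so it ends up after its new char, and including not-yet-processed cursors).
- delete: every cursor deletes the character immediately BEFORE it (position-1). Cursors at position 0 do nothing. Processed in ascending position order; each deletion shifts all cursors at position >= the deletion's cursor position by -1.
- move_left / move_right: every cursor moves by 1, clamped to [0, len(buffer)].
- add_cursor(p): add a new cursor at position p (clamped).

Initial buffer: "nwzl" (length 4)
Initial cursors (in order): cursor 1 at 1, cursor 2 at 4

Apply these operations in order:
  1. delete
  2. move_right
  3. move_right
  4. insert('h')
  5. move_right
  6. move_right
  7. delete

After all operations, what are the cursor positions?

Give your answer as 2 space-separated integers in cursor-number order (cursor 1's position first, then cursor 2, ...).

After op 1 (delete): buffer="wz" (len 2), cursors c1@0 c2@2, authorship ..
After op 2 (move_right): buffer="wz" (len 2), cursors c1@1 c2@2, authorship ..
After op 3 (move_right): buffer="wz" (len 2), cursors c1@2 c2@2, authorship ..
After op 4 (insert('h')): buffer="wzhh" (len 4), cursors c1@4 c2@4, authorship ..12
After op 5 (move_right): buffer="wzhh" (len 4), cursors c1@4 c2@4, authorship ..12
After op 6 (move_right): buffer="wzhh" (len 4), cursors c1@4 c2@4, authorship ..12
After op 7 (delete): buffer="wz" (len 2), cursors c1@2 c2@2, authorship ..

Answer: 2 2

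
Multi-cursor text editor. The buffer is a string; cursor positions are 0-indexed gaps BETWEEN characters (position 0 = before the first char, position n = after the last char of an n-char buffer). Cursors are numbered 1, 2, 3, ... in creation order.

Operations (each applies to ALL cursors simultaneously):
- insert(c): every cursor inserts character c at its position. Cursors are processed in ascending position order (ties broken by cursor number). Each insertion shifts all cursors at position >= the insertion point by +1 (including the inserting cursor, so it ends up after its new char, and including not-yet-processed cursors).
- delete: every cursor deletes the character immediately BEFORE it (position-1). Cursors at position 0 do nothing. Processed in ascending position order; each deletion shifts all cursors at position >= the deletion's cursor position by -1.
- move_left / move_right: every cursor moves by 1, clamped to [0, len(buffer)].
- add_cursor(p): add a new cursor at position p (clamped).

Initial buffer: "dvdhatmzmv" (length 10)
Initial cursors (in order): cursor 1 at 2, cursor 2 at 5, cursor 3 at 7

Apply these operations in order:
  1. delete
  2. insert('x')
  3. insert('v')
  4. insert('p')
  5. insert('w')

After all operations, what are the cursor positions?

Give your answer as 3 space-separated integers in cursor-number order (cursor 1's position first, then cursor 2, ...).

After op 1 (delete): buffer="ddhtzmv" (len 7), cursors c1@1 c2@3 c3@4, authorship .......
After op 2 (insert('x')): buffer="dxdhxtxzmv" (len 10), cursors c1@2 c2@5 c3@7, authorship .1..2.3...
After op 3 (insert('v')): buffer="dxvdhxvtxvzmv" (len 13), cursors c1@3 c2@7 c3@10, authorship .11..22.33...
After op 4 (insert('p')): buffer="dxvpdhxvptxvpzmv" (len 16), cursors c1@4 c2@9 c3@13, authorship .111..222.333...
After op 5 (insert('w')): buffer="dxvpwdhxvpwtxvpwzmv" (len 19), cursors c1@5 c2@11 c3@16, authorship .1111..2222.3333...

Answer: 5 11 16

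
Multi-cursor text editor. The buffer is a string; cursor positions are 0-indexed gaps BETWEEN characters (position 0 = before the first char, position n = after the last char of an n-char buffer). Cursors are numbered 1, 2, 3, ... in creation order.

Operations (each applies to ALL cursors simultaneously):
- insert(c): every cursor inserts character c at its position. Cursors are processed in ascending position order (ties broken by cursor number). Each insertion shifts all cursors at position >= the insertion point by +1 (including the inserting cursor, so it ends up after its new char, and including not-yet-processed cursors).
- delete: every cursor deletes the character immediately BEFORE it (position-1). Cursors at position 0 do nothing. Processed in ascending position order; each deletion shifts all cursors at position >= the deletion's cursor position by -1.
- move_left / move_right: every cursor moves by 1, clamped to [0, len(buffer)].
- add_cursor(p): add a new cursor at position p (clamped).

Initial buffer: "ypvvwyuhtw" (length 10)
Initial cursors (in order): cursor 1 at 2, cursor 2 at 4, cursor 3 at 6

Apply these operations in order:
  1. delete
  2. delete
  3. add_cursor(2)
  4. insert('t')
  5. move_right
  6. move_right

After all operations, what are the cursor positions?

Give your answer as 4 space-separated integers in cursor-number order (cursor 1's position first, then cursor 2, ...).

After op 1 (delete): buffer="yvwuhtw" (len 7), cursors c1@1 c2@2 c3@3, authorship .......
After op 2 (delete): buffer="uhtw" (len 4), cursors c1@0 c2@0 c3@0, authorship ....
After op 3 (add_cursor(2)): buffer="uhtw" (len 4), cursors c1@0 c2@0 c3@0 c4@2, authorship ....
After op 4 (insert('t')): buffer="tttuhttw" (len 8), cursors c1@3 c2@3 c3@3 c4@6, authorship 123..4..
After op 5 (move_right): buffer="tttuhttw" (len 8), cursors c1@4 c2@4 c3@4 c4@7, authorship 123..4..
After op 6 (move_right): buffer="tttuhttw" (len 8), cursors c1@5 c2@5 c3@5 c4@8, authorship 123..4..

Answer: 5 5 5 8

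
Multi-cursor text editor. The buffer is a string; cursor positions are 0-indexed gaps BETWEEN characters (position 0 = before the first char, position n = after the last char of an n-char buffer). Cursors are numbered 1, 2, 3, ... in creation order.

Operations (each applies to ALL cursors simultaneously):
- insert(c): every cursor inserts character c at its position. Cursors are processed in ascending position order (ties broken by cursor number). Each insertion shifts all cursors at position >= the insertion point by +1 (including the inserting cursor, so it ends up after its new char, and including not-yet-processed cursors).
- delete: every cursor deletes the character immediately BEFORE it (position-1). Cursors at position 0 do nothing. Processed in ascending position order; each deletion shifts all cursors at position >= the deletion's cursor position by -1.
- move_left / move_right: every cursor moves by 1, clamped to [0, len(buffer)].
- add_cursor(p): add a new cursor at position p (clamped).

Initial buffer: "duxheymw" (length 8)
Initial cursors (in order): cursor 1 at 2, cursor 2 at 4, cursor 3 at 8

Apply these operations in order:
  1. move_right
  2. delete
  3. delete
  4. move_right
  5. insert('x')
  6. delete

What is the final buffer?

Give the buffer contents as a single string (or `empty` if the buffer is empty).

Answer: dy

Derivation:
After op 1 (move_right): buffer="duxheymw" (len 8), cursors c1@3 c2@5 c3@8, authorship ........
After op 2 (delete): buffer="duhym" (len 5), cursors c1@2 c2@3 c3@5, authorship .....
After op 3 (delete): buffer="dy" (len 2), cursors c1@1 c2@1 c3@2, authorship ..
After op 4 (move_right): buffer="dy" (len 2), cursors c1@2 c2@2 c3@2, authorship ..
After op 5 (insert('x')): buffer="dyxxx" (len 5), cursors c1@5 c2@5 c3@5, authorship ..123
After op 6 (delete): buffer="dy" (len 2), cursors c1@2 c2@2 c3@2, authorship ..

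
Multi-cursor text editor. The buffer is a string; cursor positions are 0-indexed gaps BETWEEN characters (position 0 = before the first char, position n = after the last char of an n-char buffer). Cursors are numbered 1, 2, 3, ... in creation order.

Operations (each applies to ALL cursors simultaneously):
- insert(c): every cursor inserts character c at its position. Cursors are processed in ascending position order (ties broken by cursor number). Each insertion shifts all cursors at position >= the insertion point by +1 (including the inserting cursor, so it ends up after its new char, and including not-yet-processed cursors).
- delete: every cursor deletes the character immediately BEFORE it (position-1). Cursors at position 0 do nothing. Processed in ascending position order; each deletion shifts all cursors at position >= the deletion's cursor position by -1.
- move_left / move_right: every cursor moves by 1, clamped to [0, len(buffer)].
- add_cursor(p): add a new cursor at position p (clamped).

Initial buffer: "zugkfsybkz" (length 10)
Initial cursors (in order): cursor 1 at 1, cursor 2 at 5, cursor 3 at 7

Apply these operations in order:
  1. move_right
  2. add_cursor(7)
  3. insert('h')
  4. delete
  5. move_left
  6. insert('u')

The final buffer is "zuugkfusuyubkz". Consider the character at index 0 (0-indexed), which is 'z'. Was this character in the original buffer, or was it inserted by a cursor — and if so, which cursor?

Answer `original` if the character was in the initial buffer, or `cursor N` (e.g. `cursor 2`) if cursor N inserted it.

Answer: original

Derivation:
After op 1 (move_right): buffer="zugkfsybkz" (len 10), cursors c1@2 c2@6 c3@8, authorship ..........
After op 2 (add_cursor(7)): buffer="zugkfsybkz" (len 10), cursors c1@2 c2@6 c4@7 c3@8, authorship ..........
After op 3 (insert('h')): buffer="zuhgkfshyhbhkz" (len 14), cursors c1@3 c2@8 c4@10 c3@12, authorship ..1....2.4.3..
After op 4 (delete): buffer="zugkfsybkz" (len 10), cursors c1@2 c2@6 c4@7 c3@8, authorship ..........
After op 5 (move_left): buffer="zugkfsybkz" (len 10), cursors c1@1 c2@5 c4@6 c3@7, authorship ..........
After op 6 (insert('u')): buffer="zuugkfusuyubkz" (len 14), cursors c1@2 c2@7 c4@9 c3@11, authorship .1....2.4.3...
Authorship (.=original, N=cursor N): . 1 . . . . 2 . 4 . 3 . . .
Index 0: author = original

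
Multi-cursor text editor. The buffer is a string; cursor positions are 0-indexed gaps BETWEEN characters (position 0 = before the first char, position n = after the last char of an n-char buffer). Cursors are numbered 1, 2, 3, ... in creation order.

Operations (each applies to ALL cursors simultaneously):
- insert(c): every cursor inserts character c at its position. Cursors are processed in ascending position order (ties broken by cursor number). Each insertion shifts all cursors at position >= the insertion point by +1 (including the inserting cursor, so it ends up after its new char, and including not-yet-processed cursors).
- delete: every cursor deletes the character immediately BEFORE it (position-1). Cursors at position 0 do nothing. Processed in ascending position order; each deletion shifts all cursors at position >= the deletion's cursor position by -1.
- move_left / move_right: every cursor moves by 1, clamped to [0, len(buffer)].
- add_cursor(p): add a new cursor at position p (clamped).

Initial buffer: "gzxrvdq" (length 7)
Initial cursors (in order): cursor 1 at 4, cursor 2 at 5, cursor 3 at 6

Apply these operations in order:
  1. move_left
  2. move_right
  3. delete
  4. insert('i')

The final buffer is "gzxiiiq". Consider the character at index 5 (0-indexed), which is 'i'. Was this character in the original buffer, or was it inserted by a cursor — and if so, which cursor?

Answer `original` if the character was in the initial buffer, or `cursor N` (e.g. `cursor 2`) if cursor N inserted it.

After op 1 (move_left): buffer="gzxrvdq" (len 7), cursors c1@3 c2@4 c3@5, authorship .......
After op 2 (move_right): buffer="gzxrvdq" (len 7), cursors c1@4 c2@5 c3@6, authorship .......
After op 3 (delete): buffer="gzxq" (len 4), cursors c1@3 c2@3 c3@3, authorship ....
After op 4 (insert('i')): buffer="gzxiiiq" (len 7), cursors c1@6 c2@6 c3@6, authorship ...123.
Authorship (.=original, N=cursor N): . . . 1 2 3 .
Index 5: author = 3

Answer: cursor 3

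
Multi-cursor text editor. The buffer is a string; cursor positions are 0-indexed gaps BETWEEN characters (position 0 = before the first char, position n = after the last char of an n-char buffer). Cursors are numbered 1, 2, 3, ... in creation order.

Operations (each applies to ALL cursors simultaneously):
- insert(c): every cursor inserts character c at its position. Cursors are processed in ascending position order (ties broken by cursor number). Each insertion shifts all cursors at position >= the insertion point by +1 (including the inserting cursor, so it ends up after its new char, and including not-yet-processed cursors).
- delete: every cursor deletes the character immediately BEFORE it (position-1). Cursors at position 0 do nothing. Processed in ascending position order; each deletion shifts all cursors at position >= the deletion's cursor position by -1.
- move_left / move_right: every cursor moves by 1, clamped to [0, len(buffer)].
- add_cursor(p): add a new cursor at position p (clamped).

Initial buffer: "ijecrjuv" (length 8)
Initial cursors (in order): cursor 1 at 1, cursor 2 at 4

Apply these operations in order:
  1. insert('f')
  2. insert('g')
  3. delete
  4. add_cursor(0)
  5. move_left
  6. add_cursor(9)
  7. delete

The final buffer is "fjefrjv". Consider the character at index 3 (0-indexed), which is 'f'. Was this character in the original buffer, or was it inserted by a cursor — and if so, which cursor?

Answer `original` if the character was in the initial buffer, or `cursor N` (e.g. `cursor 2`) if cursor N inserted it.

Answer: cursor 2

Derivation:
After op 1 (insert('f')): buffer="ifjecfrjuv" (len 10), cursors c1@2 c2@6, authorship .1...2....
After op 2 (insert('g')): buffer="ifgjecfgrjuv" (len 12), cursors c1@3 c2@8, authorship .11...22....
After op 3 (delete): buffer="ifjecfrjuv" (len 10), cursors c1@2 c2@6, authorship .1...2....
After op 4 (add_cursor(0)): buffer="ifjecfrjuv" (len 10), cursors c3@0 c1@2 c2@6, authorship .1...2....
After op 5 (move_left): buffer="ifjecfrjuv" (len 10), cursors c3@0 c1@1 c2@5, authorship .1...2....
After op 6 (add_cursor(9)): buffer="ifjecfrjuv" (len 10), cursors c3@0 c1@1 c2@5 c4@9, authorship .1...2....
After op 7 (delete): buffer="fjefrjv" (len 7), cursors c1@0 c3@0 c2@3 c4@6, authorship 1..2...
Authorship (.=original, N=cursor N): 1 . . 2 . . .
Index 3: author = 2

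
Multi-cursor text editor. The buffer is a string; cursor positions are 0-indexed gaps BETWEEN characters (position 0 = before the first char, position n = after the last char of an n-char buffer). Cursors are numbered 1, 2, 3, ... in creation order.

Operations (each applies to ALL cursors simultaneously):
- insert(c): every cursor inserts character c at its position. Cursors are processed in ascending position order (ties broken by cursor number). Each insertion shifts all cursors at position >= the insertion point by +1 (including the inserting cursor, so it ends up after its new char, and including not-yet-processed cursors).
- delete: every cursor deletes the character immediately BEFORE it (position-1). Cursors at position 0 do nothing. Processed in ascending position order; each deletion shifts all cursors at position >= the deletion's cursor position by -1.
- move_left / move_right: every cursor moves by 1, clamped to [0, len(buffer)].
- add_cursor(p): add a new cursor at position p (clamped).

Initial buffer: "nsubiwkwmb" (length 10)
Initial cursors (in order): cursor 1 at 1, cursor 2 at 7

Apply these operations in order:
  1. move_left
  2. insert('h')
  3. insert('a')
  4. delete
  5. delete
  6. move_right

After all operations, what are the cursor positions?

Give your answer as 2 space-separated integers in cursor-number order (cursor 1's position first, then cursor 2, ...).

Answer: 1 7

Derivation:
After op 1 (move_left): buffer="nsubiwkwmb" (len 10), cursors c1@0 c2@6, authorship ..........
After op 2 (insert('h')): buffer="hnsubiwhkwmb" (len 12), cursors c1@1 c2@8, authorship 1......2....
After op 3 (insert('a')): buffer="hansubiwhakwmb" (len 14), cursors c1@2 c2@10, authorship 11......22....
After op 4 (delete): buffer="hnsubiwhkwmb" (len 12), cursors c1@1 c2@8, authorship 1......2....
After op 5 (delete): buffer="nsubiwkwmb" (len 10), cursors c1@0 c2@6, authorship ..........
After op 6 (move_right): buffer="nsubiwkwmb" (len 10), cursors c1@1 c2@7, authorship ..........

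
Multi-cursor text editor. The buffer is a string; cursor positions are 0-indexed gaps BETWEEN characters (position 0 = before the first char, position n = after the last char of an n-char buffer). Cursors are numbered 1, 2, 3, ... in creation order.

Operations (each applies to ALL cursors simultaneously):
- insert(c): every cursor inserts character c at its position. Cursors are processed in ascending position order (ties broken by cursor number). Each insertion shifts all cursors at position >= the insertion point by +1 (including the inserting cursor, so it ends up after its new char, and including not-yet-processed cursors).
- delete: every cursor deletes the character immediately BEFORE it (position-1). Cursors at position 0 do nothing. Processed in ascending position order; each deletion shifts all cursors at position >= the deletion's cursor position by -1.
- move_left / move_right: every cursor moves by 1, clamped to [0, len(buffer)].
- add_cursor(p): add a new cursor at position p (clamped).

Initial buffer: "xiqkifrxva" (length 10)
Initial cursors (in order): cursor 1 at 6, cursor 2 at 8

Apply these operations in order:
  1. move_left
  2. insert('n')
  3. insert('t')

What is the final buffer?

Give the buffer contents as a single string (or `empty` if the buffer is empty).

After op 1 (move_left): buffer="xiqkifrxva" (len 10), cursors c1@5 c2@7, authorship ..........
After op 2 (insert('n')): buffer="xiqkinfrnxva" (len 12), cursors c1@6 c2@9, authorship .....1..2...
After op 3 (insert('t')): buffer="xiqkintfrntxva" (len 14), cursors c1@7 c2@11, authorship .....11..22...

Answer: xiqkintfrntxva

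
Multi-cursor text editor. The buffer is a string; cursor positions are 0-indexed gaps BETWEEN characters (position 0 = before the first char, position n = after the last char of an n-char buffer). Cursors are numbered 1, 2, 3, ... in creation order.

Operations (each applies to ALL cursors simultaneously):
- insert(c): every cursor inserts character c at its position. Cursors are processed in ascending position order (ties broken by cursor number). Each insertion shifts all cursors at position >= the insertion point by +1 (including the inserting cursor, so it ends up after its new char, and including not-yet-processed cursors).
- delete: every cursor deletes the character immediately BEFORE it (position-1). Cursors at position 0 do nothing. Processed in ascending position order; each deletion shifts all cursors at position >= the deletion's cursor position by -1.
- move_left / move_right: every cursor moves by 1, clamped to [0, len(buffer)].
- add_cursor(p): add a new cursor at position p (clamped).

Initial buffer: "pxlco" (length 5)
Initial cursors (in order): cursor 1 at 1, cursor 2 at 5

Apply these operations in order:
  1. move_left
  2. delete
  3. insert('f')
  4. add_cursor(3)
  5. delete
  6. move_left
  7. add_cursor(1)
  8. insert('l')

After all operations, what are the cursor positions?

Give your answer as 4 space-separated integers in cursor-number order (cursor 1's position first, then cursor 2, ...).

After op 1 (move_left): buffer="pxlco" (len 5), cursors c1@0 c2@4, authorship .....
After op 2 (delete): buffer="pxlo" (len 4), cursors c1@0 c2@3, authorship ....
After op 3 (insert('f')): buffer="fpxlfo" (len 6), cursors c1@1 c2@5, authorship 1...2.
After op 4 (add_cursor(3)): buffer="fpxlfo" (len 6), cursors c1@1 c3@3 c2@5, authorship 1...2.
After op 5 (delete): buffer="plo" (len 3), cursors c1@0 c3@1 c2@2, authorship ...
After op 6 (move_left): buffer="plo" (len 3), cursors c1@0 c3@0 c2@1, authorship ...
After op 7 (add_cursor(1)): buffer="plo" (len 3), cursors c1@0 c3@0 c2@1 c4@1, authorship ...
After op 8 (insert('l')): buffer="llplllo" (len 7), cursors c1@2 c3@2 c2@5 c4@5, authorship 13.24..

Answer: 2 5 2 5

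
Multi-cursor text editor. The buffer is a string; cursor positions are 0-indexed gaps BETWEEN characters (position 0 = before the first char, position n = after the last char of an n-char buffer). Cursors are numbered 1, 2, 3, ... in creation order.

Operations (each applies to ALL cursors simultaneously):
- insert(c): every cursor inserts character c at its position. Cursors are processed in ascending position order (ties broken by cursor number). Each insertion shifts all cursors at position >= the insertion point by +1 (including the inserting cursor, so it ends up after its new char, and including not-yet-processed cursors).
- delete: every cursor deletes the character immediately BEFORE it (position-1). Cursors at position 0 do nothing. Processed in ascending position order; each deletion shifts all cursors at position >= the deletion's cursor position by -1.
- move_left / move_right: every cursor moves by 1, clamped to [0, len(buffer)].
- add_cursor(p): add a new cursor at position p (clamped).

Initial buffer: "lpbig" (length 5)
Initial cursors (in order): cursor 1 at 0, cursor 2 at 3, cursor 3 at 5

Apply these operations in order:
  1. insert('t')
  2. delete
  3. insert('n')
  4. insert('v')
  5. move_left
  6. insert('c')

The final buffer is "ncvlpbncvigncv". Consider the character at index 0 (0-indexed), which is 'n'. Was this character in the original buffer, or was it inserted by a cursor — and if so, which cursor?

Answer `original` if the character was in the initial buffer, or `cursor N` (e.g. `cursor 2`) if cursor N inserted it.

After op 1 (insert('t')): buffer="tlpbtigt" (len 8), cursors c1@1 c2@5 c3@8, authorship 1...2..3
After op 2 (delete): buffer="lpbig" (len 5), cursors c1@0 c2@3 c3@5, authorship .....
After op 3 (insert('n')): buffer="nlpbnign" (len 8), cursors c1@1 c2@5 c3@8, authorship 1...2..3
After op 4 (insert('v')): buffer="nvlpbnvignv" (len 11), cursors c1@2 c2@7 c3@11, authorship 11...22..33
After op 5 (move_left): buffer="nvlpbnvignv" (len 11), cursors c1@1 c2@6 c3@10, authorship 11...22..33
After op 6 (insert('c')): buffer="ncvlpbncvigncv" (len 14), cursors c1@2 c2@8 c3@13, authorship 111...222..333
Authorship (.=original, N=cursor N): 1 1 1 . . . 2 2 2 . . 3 3 3
Index 0: author = 1

Answer: cursor 1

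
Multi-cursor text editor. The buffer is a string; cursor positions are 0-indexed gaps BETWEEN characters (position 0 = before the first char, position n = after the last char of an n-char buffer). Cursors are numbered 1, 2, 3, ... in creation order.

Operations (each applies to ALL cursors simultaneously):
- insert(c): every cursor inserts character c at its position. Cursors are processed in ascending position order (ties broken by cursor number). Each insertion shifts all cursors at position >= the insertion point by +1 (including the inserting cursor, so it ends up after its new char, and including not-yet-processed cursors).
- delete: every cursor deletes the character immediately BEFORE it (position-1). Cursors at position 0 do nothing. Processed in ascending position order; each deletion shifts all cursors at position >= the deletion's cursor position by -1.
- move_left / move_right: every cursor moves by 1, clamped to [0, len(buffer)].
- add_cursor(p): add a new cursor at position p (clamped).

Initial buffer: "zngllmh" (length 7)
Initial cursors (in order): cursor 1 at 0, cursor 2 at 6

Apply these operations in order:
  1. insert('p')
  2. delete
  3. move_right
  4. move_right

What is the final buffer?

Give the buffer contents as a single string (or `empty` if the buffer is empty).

After op 1 (insert('p')): buffer="pzngllmph" (len 9), cursors c1@1 c2@8, authorship 1......2.
After op 2 (delete): buffer="zngllmh" (len 7), cursors c1@0 c2@6, authorship .......
After op 3 (move_right): buffer="zngllmh" (len 7), cursors c1@1 c2@7, authorship .......
After op 4 (move_right): buffer="zngllmh" (len 7), cursors c1@2 c2@7, authorship .......

Answer: zngllmh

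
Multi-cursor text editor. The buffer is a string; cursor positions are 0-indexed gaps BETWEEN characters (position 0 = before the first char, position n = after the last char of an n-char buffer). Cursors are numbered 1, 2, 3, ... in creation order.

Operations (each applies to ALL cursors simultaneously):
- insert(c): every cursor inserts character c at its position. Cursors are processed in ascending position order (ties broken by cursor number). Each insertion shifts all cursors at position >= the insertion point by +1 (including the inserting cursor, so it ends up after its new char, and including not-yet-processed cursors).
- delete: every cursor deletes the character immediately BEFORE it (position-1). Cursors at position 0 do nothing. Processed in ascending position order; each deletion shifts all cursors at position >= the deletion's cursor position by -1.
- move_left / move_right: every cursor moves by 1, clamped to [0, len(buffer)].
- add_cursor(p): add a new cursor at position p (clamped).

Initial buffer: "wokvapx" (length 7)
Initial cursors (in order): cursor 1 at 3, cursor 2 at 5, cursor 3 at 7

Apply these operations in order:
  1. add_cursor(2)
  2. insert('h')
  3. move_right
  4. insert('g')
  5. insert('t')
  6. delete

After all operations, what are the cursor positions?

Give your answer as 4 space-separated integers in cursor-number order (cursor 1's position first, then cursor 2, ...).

After op 1 (add_cursor(2)): buffer="wokvapx" (len 7), cursors c4@2 c1@3 c2@5 c3@7, authorship .......
After op 2 (insert('h')): buffer="wohkhvahpxh" (len 11), cursors c4@3 c1@5 c2@8 c3@11, authorship ..4.1..2..3
After op 3 (move_right): buffer="wohkhvahpxh" (len 11), cursors c4@4 c1@6 c2@9 c3@11, authorship ..4.1..2..3
After op 4 (insert('g')): buffer="wohkghvgahpgxhg" (len 15), cursors c4@5 c1@8 c2@12 c3@15, authorship ..4.41.1.2.2.33
After op 5 (insert('t')): buffer="wohkgthvgtahpgtxhgt" (len 19), cursors c4@6 c1@10 c2@15 c3@19, authorship ..4.441.11.2.22.333
After op 6 (delete): buffer="wohkghvgahpgxhg" (len 15), cursors c4@5 c1@8 c2@12 c3@15, authorship ..4.41.1.2.2.33

Answer: 8 12 15 5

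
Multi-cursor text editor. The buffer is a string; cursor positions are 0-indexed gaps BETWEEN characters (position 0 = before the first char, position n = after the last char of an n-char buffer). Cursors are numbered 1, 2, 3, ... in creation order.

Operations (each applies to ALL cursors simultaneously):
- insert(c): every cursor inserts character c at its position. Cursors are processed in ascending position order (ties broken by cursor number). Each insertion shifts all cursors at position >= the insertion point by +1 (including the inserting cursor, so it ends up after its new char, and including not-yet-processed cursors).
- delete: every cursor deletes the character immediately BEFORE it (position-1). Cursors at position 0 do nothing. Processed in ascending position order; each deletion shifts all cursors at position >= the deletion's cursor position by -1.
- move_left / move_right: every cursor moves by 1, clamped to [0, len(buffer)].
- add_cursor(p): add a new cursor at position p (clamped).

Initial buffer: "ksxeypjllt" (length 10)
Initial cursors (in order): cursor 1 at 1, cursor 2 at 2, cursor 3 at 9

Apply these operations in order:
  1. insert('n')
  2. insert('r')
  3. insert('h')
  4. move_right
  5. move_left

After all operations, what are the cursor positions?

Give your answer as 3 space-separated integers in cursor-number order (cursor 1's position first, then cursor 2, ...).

After op 1 (insert('n')): buffer="knsnxeypjllnt" (len 13), cursors c1@2 c2@4 c3@12, authorship .1.2.......3.
After op 2 (insert('r')): buffer="knrsnrxeypjllnrt" (len 16), cursors c1@3 c2@6 c3@15, authorship .11.22.......33.
After op 3 (insert('h')): buffer="knrhsnrhxeypjllnrht" (len 19), cursors c1@4 c2@8 c3@18, authorship .111.222.......333.
After op 4 (move_right): buffer="knrhsnrhxeypjllnrht" (len 19), cursors c1@5 c2@9 c3@19, authorship .111.222.......333.
After op 5 (move_left): buffer="knrhsnrhxeypjllnrht" (len 19), cursors c1@4 c2@8 c3@18, authorship .111.222.......333.

Answer: 4 8 18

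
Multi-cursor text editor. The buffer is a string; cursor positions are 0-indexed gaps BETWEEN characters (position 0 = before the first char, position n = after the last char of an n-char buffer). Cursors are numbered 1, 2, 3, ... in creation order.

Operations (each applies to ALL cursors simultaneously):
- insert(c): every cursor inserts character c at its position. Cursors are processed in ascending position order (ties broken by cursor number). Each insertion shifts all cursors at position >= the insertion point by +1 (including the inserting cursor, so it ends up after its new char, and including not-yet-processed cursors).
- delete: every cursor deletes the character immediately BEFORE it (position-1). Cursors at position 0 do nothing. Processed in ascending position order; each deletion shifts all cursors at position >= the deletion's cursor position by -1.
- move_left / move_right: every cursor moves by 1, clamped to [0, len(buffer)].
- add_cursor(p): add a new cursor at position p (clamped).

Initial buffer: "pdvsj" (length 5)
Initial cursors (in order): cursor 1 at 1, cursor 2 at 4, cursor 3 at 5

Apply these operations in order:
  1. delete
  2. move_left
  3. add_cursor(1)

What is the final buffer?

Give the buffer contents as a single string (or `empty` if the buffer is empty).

After op 1 (delete): buffer="dv" (len 2), cursors c1@0 c2@2 c3@2, authorship ..
After op 2 (move_left): buffer="dv" (len 2), cursors c1@0 c2@1 c3@1, authorship ..
After op 3 (add_cursor(1)): buffer="dv" (len 2), cursors c1@0 c2@1 c3@1 c4@1, authorship ..

Answer: dv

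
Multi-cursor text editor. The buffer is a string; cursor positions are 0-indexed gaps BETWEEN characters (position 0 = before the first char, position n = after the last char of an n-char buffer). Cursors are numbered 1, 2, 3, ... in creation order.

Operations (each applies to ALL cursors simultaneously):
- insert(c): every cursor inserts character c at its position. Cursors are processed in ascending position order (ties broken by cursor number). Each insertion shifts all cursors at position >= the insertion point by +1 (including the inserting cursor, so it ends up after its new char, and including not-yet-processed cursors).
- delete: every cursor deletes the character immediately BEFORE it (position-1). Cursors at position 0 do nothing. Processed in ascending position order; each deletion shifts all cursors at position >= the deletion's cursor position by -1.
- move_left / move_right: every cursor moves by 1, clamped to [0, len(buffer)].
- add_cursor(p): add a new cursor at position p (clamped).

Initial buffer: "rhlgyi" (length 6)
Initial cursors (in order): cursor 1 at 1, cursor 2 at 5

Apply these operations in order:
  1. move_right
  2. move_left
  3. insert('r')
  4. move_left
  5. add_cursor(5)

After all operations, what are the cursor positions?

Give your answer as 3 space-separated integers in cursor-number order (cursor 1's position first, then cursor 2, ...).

Answer: 1 6 5

Derivation:
After op 1 (move_right): buffer="rhlgyi" (len 6), cursors c1@2 c2@6, authorship ......
After op 2 (move_left): buffer="rhlgyi" (len 6), cursors c1@1 c2@5, authorship ......
After op 3 (insert('r')): buffer="rrhlgyri" (len 8), cursors c1@2 c2@7, authorship .1....2.
After op 4 (move_left): buffer="rrhlgyri" (len 8), cursors c1@1 c2@6, authorship .1....2.
After op 5 (add_cursor(5)): buffer="rrhlgyri" (len 8), cursors c1@1 c3@5 c2@6, authorship .1....2.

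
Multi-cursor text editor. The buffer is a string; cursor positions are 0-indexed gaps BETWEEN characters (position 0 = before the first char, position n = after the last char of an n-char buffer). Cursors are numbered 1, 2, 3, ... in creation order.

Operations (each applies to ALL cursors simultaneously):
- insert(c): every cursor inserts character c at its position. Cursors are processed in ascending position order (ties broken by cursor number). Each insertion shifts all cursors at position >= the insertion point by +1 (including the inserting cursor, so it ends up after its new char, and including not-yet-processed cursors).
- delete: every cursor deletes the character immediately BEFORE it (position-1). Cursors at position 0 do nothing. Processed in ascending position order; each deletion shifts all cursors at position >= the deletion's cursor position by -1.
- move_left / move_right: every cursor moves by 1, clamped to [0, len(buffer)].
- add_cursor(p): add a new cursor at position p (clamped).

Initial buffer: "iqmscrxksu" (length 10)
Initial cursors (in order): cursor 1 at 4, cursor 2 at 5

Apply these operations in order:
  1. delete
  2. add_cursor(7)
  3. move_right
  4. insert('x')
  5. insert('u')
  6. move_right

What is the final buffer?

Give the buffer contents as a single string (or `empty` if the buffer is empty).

Answer: iqmrxxuuxksuxu

Derivation:
After op 1 (delete): buffer="iqmrxksu" (len 8), cursors c1@3 c2@3, authorship ........
After op 2 (add_cursor(7)): buffer="iqmrxksu" (len 8), cursors c1@3 c2@3 c3@7, authorship ........
After op 3 (move_right): buffer="iqmrxksu" (len 8), cursors c1@4 c2@4 c3@8, authorship ........
After op 4 (insert('x')): buffer="iqmrxxxksux" (len 11), cursors c1@6 c2@6 c3@11, authorship ....12....3
After op 5 (insert('u')): buffer="iqmrxxuuxksuxu" (len 14), cursors c1@8 c2@8 c3@14, authorship ....1212....33
After op 6 (move_right): buffer="iqmrxxuuxksuxu" (len 14), cursors c1@9 c2@9 c3@14, authorship ....1212....33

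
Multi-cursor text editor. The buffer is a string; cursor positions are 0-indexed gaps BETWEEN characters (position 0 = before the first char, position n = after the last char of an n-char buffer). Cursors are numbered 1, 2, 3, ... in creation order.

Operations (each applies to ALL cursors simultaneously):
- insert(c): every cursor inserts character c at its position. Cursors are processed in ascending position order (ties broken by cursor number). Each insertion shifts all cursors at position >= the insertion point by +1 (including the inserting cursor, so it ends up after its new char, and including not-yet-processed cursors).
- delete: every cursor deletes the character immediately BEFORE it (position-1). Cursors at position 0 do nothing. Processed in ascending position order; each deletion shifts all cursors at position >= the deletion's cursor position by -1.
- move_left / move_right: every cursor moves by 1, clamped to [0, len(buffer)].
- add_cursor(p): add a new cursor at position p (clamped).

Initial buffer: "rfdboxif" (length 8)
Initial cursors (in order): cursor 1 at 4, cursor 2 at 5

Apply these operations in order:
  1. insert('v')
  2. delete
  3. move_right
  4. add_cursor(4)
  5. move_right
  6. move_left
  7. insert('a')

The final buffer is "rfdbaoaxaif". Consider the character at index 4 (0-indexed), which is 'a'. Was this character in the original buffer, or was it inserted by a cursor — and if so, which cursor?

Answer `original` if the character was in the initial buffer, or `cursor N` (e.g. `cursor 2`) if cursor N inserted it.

Answer: cursor 3

Derivation:
After op 1 (insert('v')): buffer="rfdbvovxif" (len 10), cursors c1@5 c2@7, authorship ....1.2...
After op 2 (delete): buffer="rfdboxif" (len 8), cursors c1@4 c2@5, authorship ........
After op 3 (move_right): buffer="rfdboxif" (len 8), cursors c1@5 c2@6, authorship ........
After op 4 (add_cursor(4)): buffer="rfdboxif" (len 8), cursors c3@4 c1@5 c2@6, authorship ........
After op 5 (move_right): buffer="rfdboxif" (len 8), cursors c3@5 c1@6 c2@7, authorship ........
After op 6 (move_left): buffer="rfdboxif" (len 8), cursors c3@4 c1@5 c2@6, authorship ........
After op 7 (insert('a')): buffer="rfdbaoaxaif" (len 11), cursors c3@5 c1@7 c2@9, authorship ....3.1.2..
Authorship (.=original, N=cursor N): . . . . 3 . 1 . 2 . .
Index 4: author = 3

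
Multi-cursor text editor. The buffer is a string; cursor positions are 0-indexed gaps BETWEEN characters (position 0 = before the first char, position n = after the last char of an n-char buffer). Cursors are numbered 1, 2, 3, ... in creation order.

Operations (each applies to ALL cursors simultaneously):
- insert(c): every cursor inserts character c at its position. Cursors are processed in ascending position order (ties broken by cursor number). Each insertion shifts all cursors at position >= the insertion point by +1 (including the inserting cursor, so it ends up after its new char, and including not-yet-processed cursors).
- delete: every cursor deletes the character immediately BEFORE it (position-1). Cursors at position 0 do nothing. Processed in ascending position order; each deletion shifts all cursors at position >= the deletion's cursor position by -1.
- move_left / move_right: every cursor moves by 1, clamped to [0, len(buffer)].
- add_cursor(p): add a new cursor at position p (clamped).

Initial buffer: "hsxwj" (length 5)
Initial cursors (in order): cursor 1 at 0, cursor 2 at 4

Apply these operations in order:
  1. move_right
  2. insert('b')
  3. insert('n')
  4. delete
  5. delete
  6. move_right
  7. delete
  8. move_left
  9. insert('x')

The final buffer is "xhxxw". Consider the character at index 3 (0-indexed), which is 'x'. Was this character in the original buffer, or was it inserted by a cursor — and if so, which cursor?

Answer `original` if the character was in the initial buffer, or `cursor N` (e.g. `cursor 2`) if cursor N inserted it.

After op 1 (move_right): buffer="hsxwj" (len 5), cursors c1@1 c2@5, authorship .....
After op 2 (insert('b')): buffer="hbsxwjb" (len 7), cursors c1@2 c2@7, authorship .1....2
After op 3 (insert('n')): buffer="hbnsxwjbn" (len 9), cursors c1@3 c2@9, authorship .11....22
After op 4 (delete): buffer="hbsxwjb" (len 7), cursors c1@2 c2@7, authorship .1....2
After op 5 (delete): buffer="hsxwj" (len 5), cursors c1@1 c2@5, authorship .....
After op 6 (move_right): buffer="hsxwj" (len 5), cursors c1@2 c2@5, authorship .....
After op 7 (delete): buffer="hxw" (len 3), cursors c1@1 c2@3, authorship ...
After op 8 (move_left): buffer="hxw" (len 3), cursors c1@0 c2@2, authorship ...
After op 9 (insert('x')): buffer="xhxxw" (len 5), cursors c1@1 c2@4, authorship 1..2.
Authorship (.=original, N=cursor N): 1 . . 2 .
Index 3: author = 2

Answer: cursor 2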